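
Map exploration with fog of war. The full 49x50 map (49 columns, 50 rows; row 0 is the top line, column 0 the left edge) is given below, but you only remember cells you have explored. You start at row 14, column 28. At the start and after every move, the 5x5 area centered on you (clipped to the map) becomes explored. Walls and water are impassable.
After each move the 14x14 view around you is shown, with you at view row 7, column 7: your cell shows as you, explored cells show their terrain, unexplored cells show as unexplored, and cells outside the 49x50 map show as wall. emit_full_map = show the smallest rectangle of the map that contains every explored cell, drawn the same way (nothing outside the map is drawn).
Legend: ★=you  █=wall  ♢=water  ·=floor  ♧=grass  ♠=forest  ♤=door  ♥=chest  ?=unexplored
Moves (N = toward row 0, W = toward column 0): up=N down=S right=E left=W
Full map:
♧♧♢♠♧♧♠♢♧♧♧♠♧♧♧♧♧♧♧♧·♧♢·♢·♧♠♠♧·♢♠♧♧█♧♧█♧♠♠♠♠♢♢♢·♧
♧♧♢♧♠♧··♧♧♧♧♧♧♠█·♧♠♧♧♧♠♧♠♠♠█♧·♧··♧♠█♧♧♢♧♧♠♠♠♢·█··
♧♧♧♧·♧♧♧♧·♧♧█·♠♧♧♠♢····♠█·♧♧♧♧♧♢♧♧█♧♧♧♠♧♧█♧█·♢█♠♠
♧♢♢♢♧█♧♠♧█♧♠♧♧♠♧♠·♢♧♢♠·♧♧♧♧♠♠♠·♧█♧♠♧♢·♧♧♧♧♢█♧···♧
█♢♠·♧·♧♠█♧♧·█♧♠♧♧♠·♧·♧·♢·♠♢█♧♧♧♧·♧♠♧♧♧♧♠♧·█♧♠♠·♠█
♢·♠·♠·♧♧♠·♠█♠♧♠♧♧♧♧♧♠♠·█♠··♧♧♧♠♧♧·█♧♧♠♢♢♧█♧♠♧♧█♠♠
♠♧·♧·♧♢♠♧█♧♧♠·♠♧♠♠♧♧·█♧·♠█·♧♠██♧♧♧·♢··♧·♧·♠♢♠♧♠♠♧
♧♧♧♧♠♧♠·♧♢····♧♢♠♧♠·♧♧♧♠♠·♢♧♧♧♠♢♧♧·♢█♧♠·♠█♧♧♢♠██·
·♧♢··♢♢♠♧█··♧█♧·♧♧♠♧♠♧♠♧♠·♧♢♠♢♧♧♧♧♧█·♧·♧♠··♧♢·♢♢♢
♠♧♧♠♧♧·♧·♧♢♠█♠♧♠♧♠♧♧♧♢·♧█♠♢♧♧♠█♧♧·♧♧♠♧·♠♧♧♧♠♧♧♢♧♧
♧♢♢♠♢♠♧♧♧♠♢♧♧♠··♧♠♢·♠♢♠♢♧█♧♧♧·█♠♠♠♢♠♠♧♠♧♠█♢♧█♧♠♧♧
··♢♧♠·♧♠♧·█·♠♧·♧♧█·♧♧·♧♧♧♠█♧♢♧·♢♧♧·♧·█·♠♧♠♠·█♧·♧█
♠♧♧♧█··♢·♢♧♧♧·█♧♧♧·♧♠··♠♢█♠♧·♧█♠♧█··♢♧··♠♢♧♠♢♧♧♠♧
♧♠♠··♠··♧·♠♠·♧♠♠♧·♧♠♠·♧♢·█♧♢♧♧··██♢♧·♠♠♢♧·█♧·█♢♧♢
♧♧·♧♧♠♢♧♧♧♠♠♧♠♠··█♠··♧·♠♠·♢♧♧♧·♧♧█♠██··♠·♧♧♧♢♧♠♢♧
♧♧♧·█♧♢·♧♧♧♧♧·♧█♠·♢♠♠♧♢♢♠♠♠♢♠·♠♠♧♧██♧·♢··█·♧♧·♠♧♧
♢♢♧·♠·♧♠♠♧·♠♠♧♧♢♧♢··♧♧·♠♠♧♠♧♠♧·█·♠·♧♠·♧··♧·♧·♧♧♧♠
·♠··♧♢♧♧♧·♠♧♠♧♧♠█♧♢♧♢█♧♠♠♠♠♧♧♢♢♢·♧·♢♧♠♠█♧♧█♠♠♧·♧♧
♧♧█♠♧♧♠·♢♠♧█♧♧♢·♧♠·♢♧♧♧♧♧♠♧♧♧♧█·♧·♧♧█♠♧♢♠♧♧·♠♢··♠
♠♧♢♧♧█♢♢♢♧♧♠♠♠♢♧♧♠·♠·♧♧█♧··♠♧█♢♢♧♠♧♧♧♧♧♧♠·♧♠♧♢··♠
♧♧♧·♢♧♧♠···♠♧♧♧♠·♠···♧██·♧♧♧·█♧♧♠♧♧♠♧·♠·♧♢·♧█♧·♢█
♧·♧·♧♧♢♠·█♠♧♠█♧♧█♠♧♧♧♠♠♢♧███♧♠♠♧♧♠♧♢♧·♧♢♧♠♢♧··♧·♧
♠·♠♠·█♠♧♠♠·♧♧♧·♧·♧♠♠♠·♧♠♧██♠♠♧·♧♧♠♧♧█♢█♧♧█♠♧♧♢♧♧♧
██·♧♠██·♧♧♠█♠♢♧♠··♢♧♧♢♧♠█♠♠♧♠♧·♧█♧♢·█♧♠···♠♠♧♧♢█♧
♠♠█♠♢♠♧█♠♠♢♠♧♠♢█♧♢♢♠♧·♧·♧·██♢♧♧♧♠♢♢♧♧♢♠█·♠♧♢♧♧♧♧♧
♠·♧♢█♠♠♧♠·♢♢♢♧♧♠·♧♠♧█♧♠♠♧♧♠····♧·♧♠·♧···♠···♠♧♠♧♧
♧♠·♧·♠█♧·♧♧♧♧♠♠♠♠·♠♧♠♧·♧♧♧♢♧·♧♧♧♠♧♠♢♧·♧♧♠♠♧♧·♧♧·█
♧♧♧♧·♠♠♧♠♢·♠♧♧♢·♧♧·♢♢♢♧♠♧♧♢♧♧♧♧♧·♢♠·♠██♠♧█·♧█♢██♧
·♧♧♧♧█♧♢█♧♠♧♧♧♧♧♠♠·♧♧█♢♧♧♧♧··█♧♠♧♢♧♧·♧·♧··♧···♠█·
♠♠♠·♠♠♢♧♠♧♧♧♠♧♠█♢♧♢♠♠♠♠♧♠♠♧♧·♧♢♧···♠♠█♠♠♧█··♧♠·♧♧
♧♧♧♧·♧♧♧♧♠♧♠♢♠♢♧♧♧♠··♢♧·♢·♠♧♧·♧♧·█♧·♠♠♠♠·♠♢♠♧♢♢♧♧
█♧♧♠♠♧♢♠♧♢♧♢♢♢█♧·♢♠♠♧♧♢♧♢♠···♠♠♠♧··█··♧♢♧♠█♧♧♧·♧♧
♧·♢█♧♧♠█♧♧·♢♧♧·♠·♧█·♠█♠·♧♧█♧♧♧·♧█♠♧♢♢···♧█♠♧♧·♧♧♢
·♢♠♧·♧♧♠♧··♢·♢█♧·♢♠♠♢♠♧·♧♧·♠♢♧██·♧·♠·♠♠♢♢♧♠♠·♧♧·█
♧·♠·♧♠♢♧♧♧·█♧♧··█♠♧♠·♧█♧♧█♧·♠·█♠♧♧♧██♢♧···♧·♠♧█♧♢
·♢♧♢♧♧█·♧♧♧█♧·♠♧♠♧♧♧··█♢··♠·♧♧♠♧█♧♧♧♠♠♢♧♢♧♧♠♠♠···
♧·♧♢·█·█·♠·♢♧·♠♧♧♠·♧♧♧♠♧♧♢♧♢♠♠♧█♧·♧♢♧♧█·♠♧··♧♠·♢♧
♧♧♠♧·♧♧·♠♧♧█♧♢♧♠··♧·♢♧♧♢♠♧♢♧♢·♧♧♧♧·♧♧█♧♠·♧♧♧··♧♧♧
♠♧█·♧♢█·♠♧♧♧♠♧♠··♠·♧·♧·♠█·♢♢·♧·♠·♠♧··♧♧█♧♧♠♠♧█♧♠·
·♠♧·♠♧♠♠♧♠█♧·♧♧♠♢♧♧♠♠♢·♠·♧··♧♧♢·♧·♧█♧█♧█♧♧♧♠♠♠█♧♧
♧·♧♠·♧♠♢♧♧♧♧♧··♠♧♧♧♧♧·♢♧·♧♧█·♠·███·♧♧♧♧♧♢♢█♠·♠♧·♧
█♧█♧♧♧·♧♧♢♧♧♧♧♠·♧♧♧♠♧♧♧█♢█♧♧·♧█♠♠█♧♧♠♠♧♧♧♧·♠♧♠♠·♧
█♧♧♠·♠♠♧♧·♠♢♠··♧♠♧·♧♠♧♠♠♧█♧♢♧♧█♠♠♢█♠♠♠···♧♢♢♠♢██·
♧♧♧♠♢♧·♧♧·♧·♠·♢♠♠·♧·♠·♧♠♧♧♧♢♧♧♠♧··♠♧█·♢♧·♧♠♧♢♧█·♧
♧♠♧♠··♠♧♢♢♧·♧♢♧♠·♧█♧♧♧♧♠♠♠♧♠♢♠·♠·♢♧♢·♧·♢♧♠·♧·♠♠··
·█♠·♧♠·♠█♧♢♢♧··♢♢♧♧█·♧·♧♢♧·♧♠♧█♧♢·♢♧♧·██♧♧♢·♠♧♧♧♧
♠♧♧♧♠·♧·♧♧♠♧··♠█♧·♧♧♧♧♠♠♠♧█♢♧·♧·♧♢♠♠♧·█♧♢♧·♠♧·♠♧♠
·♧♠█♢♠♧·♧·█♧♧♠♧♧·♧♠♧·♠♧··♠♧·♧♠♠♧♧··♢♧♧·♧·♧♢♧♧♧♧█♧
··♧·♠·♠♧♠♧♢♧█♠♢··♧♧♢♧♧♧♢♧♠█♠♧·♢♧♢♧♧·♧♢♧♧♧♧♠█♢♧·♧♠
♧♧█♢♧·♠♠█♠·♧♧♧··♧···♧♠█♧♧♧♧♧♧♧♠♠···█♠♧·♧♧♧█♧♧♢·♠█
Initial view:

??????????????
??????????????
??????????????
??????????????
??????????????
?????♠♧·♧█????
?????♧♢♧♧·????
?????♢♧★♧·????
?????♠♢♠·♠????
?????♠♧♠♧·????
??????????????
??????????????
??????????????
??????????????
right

??????????????
??????????????
??????????????
??????????????
??????????????
????♠♧·♧█♠????
????♧♢♧♧··????
????♢♧♧★·♧????
????♠♢♠·♠♠????
????♠♧♠♧·█????
??????????????
??????????????
??????????????
??????????????

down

??????????????
??????????????
??????????????
??????????????
????♠♧·♧█♠????
????♧♢♧♧··????
????♢♧♧♧·♧????
????♠♢♠★♠♠????
????♠♧♠♧·█????
?????♧♧♢♢♢????
??????????????
??????????????
??????????????
??????????????

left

??????????????
??????????????
??????????????
??????????????
?????♠♧·♧█♠???
?????♧♢♧♧··???
?????♢♧♧♧·♧???
?????♠♢★·♠♠???
?????♠♧♠♧·█???
?????♠♧♧♢♢♢???
??????????????
??????????????
??????????????
??????????????

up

??????????????
??????????????
??????????????
??????????????
??????????????
?????♠♧·♧█♠???
?????♧♢♧♧··???
?????♢♧★♧·♧???
?????♠♢♠·♠♠???
?????♠♧♠♧·█???
?????♠♧♧♢♢♢???
??????????????
??????????????
??????????????

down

??????????????
??????????????
??????????????
??????????????
?????♠♧·♧█♠???
?????♧♢♧♧··???
?????♢♧♧♧·♧???
?????♠♢★·♠♠???
?????♠♧♠♧·█???
?????♠♧♧♢♢♢???
??????????????
??????????????
??????????????
??????????????

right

??????????????
??????????????
??????????????
??????????????
????♠♧·♧█♠????
????♧♢♧♧··????
????♢♧♧♧·♧????
????♠♢♠★♠♠????
????♠♧♠♧·█????
????♠♧♧♢♢♢????
??????????????
??????????????
??????????????
??????????????

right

??????????????
??????????????
??????????????
??????????????
???♠♧·♧█♠?????
???♧♢♧♧··█????
???♢♧♧♧·♧♧????
???♠♢♠·★♠♧????
???♠♧♠♧·█·????
???♠♧♧♢♢♢·????
??????????????
??????????????
??????????????
??????????????

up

??????????????
??????????????
??????????????
??????????????
??????????????
???♠♧·♧█♠♧????
???♧♢♧♧··█????
???♢♧♧♧★♧♧????
???♠♢♠·♠♠♧????
???♠♧♠♧·█·????
???♠♧♧♢♢♢·????
??????????????
??????????????
??????????????

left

??????????????
??????????????
??????????????
??????????????
??????????????
????♠♧·♧█♠♧???
????♧♢♧♧··█???
????♢♧♧★·♧♧???
????♠♢♠·♠♠♧???
????♠♧♠♧·█·???
????♠♧♧♢♢♢·???
??????????????
??????????????
??????????????

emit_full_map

♠♧·♧█♠♧
♧♢♧♧··█
♢♧♧★·♧♧
♠♢♠·♠♠♧
♠♧♠♧·█·
♠♧♧♢♢♢·

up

??????????????
??????????????
??????????????
??????????????
??????????????
?????♧♢♧·♢????
????♠♧·♧█♠♧???
????♧♢♧★··█???
????♢♧♧♧·♧♧???
????♠♢♠·♠♠♧???
????♠♧♠♧·█·???
????♠♧♧♢♢♢·???
??????????????
??????????????

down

??????????????
??????????????
??????????????
??????????????
?????♧♢♧·♢????
????♠♧·♧█♠♧???
????♧♢♧♧··█???
????♢♧♧★·♧♧???
????♠♢♠·♠♠♧???
????♠♧♠♧·█·???
????♠♧♧♢♢♢·???
??????????????
??????????????
??????????????

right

??????????????
??????????????
??????????????
??????????????
????♧♢♧·♢?????
???♠♧·♧█♠♧????
???♧♢♧♧··█????
???♢♧♧♧★♧♧????
???♠♢♠·♠♠♧????
???♠♧♠♧·█·????
???♠♧♧♢♢♢·????
??????????????
??????????????
??????????????

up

??????????????
??????????????
??????????????
??????????????
??????????????
????♧♢♧·♢♧????
???♠♧·♧█♠♧????
???♧♢♧♧★·█????
???♢♧♧♧·♧♧????
???♠♢♠·♠♠♧????
???♠♧♠♧·█·????
???♠♧♧♢♢♢·????
??????????????
??????????????

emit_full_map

?♧♢♧·♢♧
♠♧·♧█♠♧
♧♢♧♧★·█
♢♧♧♧·♧♧
♠♢♠·♠♠♧
♠♧♠♧·█·
♠♧♧♢♢♢·


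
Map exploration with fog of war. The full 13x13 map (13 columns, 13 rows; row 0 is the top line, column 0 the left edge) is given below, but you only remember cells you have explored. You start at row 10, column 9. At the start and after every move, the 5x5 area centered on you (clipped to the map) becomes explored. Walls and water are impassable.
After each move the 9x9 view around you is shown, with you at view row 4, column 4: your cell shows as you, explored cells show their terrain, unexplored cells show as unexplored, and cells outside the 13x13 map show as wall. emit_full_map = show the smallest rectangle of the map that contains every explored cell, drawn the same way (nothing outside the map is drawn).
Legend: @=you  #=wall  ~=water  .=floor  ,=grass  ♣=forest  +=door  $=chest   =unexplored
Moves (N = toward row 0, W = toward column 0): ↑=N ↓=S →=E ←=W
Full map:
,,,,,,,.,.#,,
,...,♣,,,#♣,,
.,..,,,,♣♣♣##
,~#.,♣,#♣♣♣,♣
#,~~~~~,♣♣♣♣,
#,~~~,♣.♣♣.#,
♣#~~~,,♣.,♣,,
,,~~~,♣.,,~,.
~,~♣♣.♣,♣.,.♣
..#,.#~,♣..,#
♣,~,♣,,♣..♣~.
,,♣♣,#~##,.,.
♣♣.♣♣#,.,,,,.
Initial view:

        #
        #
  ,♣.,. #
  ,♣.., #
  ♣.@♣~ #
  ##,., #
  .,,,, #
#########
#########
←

         
         
  ♣,♣.,. 
  ~,♣.., 
  ,♣@.♣~ 
  ~##,., 
  ,.,,,, 
#########
#########

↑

         
         
  ♣.,,~  
  ♣,♣.,. 
  ~,@.., 
  ,♣..♣~ 
  ~##,., 
  ,.,,,, 
#########

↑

         
         
  ,♣.,♣  
  ♣.,,~  
  ♣,@.,. 
  ~,♣.., 
  ,♣..♣~ 
  ~##,., 
  ,.,,,, 

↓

         
  ,♣.,♣  
  ♣.,,~  
  ♣,♣.,. 
  ~,@.., 
  ,♣..♣~ 
  ~##,., 
  ,.,,,, 
#########

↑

         
         
  ,♣.,♣  
  ♣.,,~  
  ♣,@.,. 
  ~,♣.., 
  ,♣..♣~ 
  ~##,., 
  ,.,,,, 

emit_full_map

,♣.,♣ 
♣.,,~ 
♣,@.,.
~,♣..,
,♣..♣~
~##,.,
,.,,,,

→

        #
        #
 ,♣.,♣, #
 ♣.,,~, #
 ♣,♣@,. #
 ~,♣.., #
 ,♣..♣~ #
 ~##,., #
 ,.,,,, #

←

         
         
  ,♣.,♣, 
  ♣.,,~, 
  ♣,@.,. 
  ~,♣.., 
  ,♣..♣~ 
  ~##,., 
  ,.,,,, 

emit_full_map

,♣.,♣,
♣.,,~,
♣,@.,.
~,♣..,
,♣..♣~
~##,.,
,.,,,,


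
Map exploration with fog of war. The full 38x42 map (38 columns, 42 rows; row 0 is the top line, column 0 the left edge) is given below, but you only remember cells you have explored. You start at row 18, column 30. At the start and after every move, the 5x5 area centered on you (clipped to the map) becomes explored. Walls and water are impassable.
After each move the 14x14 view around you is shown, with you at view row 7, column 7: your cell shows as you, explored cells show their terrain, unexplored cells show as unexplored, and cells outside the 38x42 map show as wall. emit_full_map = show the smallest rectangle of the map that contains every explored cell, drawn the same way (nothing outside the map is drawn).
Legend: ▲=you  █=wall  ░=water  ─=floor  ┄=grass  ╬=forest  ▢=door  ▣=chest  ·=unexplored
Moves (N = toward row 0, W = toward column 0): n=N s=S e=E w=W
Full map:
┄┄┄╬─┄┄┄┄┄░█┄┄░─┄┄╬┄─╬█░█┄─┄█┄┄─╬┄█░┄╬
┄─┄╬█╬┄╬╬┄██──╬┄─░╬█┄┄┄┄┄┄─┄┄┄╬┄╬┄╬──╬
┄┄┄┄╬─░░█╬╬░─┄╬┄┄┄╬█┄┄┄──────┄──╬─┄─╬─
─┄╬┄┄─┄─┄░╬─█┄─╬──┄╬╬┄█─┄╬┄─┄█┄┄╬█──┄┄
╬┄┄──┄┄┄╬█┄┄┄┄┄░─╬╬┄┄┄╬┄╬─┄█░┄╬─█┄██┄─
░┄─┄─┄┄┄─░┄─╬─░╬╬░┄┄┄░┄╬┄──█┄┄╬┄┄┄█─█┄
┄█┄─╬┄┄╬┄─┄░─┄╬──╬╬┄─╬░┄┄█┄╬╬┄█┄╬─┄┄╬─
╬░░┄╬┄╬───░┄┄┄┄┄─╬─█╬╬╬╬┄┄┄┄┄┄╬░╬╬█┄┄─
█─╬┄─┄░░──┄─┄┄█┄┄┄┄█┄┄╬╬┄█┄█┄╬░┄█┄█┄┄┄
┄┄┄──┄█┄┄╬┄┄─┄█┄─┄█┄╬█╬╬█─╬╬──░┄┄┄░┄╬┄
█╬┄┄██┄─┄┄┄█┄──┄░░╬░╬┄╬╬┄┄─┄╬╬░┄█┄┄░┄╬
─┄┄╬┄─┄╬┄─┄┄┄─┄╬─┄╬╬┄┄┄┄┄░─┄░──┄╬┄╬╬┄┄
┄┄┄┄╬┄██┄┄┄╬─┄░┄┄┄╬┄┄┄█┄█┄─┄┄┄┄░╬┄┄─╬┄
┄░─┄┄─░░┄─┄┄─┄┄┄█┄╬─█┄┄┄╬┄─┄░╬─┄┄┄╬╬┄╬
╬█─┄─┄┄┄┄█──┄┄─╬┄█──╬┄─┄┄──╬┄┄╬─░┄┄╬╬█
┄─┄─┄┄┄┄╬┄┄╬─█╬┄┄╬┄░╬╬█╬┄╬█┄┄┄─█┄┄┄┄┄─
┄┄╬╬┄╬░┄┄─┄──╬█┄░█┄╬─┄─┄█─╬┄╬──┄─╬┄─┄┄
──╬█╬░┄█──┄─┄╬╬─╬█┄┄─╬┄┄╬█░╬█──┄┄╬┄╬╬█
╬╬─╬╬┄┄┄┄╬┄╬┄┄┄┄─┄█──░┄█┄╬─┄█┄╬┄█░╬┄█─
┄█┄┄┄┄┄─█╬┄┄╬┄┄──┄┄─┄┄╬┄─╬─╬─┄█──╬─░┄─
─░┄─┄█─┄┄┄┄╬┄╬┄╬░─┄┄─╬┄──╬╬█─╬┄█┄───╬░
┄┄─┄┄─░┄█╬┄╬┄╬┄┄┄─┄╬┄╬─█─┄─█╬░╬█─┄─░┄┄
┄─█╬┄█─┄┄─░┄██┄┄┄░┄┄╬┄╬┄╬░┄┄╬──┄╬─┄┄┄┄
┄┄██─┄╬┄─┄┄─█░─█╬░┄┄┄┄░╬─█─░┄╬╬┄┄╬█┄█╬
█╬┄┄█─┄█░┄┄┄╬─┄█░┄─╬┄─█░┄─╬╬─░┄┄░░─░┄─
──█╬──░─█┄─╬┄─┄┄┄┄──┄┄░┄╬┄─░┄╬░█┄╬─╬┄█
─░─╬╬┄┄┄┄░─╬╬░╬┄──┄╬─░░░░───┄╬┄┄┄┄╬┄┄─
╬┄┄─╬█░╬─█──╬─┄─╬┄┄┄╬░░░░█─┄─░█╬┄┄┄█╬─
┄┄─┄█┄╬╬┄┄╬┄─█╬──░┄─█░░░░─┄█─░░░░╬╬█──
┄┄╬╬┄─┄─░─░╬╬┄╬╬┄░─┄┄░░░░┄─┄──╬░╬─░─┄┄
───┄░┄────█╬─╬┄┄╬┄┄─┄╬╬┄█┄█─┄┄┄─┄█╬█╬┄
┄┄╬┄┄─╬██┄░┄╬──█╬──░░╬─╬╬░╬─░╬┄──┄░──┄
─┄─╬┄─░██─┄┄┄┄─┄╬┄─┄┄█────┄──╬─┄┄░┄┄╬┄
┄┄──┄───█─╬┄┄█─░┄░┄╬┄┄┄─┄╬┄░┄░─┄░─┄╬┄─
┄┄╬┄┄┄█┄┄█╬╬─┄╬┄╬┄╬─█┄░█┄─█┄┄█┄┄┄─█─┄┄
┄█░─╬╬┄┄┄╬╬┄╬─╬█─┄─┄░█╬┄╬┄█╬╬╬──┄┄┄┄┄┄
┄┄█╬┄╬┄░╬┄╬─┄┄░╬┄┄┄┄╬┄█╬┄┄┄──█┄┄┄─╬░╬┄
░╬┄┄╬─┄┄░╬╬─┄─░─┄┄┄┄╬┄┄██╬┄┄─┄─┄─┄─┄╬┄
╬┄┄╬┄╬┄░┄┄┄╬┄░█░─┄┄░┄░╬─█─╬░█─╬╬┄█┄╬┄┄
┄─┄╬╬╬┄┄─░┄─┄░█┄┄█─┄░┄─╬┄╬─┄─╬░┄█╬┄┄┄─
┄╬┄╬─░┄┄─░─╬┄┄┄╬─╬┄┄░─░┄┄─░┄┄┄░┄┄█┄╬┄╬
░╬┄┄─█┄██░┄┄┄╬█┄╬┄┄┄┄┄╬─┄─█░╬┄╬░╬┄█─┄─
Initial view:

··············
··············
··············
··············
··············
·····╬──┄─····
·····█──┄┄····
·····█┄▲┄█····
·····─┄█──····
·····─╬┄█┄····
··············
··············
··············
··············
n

··············
··············
··············
··············
··············
·····┄┄─█┄····
·····╬──┄─····
·····█─▲┄┄····
·····█┄╬┄█····
·····─┄█──····
·····─╬┄█┄····
··············
··············
··············

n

··············
··············
··············
··············
··············
·····┄┄╬─░····
·····┄┄─█┄····
·····╬─▲┄─····
·····█──┄┄····
·····█┄╬┄█····
·····─┄█──····
·····─╬┄█┄····
··············
··············

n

··············
··············
··············
··············
··············
·····░╬─┄┄····
·····┄┄╬─░····
·····┄┄▲█┄····
·····╬──┄─····
·····█──┄┄····
·····█┄╬┄█····
·····─┄█──····
·····─╬┄█┄····
··············

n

··············
··············
··············
··············
··············
·····┄┄┄░╬····
·····░╬─┄┄····
·····┄┄▲─░····
·····┄┄─█┄····
·····╬──┄─····
·····█──┄┄····
·····█┄╬┄█····
·····─┄█──····
·····─╬┄█┄····

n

··············
··············
··············
··············
··············
·····░──┄╬····
·····┄┄┄░╬····
·····░╬▲┄┄····
·····┄┄╬─░····
·····┄┄─█┄····
·····╬──┄─····
·····█──┄┄····
·····█┄╬┄█····
·····─┄█──····

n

··············
··············
··············
··············
··············
·····╬╬░┄█····
·····░──┄╬····
·····┄┄▲░╬····
·····░╬─┄┄····
·····┄┄╬─░····
·····┄┄─█┄····
·····╬──┄─····
·····█──┄┄····
·····█┄╬┄█····

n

··············
··············
··············
··············
··············
·····──░┄┄····
·····╬╬░┄█····
·····░─▲┄╬····
·····┄┄┄░╬····
·····░╬─┄┄····
·····┄┄╬─░····
·····┄┄─█┄····
·····╬──┄─····
·····█──┄┄····

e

··············
··············
··············
··············
··············
····──░┄┄┄····
····╬╬░┄█┄····
····░──▲╬┄····
····┄┄┄░╬┄····
····░╬─┄┄┄····
····┄┄╬─░·····
····┄┄─█┄·····
····╬──┄─·····
····█──┄┄·····

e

·············█
·············█
·············█
·············█
·············█
···──░┄┄┄░···█
···╬╬░┄█┄┄···█
···░──┄▲┄╬···█
···┄┄┄░╬┄┄···█
···░╬─┄┄┄╬···█
···┄┄╬─░·····█
···┄┄─█┄·····█
···╬──┄─·····█
···█──┄┄·····█

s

·············█
·············█
·············█
·············█
···──░┄┄┄░···█
···╬╬░┄█┄┄···█
···░──┄╬┄╬···█
···┄┄┄░▲┄┄···█
···░╬─┄┄┄╬···█
···┄┄╬─░┄┄···█
···┄┄─█┄·····█
···╬──┄─·····█
···█──┄┄·····█
···█┄╬┄█·····█

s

·············█
·············█
·············█
···──░┄┄┄░···█
···╬╬░┄█┄┄···█
···░──┄╬┄╬···█
···┄┄┄░╬┄┄···█
···░╬─┄▲┄╬···█
···┄┄╬─░┄┄···█
···┄┄─█┄┄┄···█
···╬──┄─·····█
···█──┄┄·····█
···█┄╬┄█·····█
···─┄█──·····█

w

··············
··············
··············
····──░┄┄┄░···
····╬╬░┄█┄┄···
····░──┄╬┄╬···
····┄┄┄░╬┄┄···
····░╬─▲┄┄╬···
····┄┄╬─░┄┄···
····┄┄─█┄┄┄···
····╬──┄─·····
····█──┄┄·····
····█┄╬┄█·····
····─┄█──·····

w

··············
··············
··············
·····──░┄┄┄░··
·····╬╬░┄█┄┄··
·····░──┄╬┄╬··
·····┄┄┄░╬┄┄··
·····░╬▲┄┄┄╬··
·····┄┄╬─░┄┄··
·····┄┄─█┄┄┄··
·····╬──┄─····
·····█──┄┄····
·····█┄╬┄█····
·····─┄█──····

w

··············
··············
··············
······──░┄┄┄░·
······╬╬░┄█┄┄·
·····┄░──┄╬┄╬·
·····┄┄┄┄░╬┄┄·
·····┄░▲─┄┄┄╬·
·····╬┄┄╬─░┄┄·
·····┄┄┄─█┄┄┄·
······╬──┄─···
······█──┄┄···
······█┄╬┄█···
······─┄█──···

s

··············
··············
······──░┄┄┄░·
······╬╬░┄█┄┄·
·····┄░──┄╬┄╬·
·····┄┄┄┄░╬┄┄·
·····┄░╬─┄┄┄╬·
·····╬┄▲╬─░┄┄·
·····┄┄┄─█┄┄┄·
·····┄╬──┄─···
······█──┄┄···
······█┄╬┄█···
······─┄█──···
······─╬┄█┄···

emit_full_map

·──░┄┄┄░
·╬╬░┄█┄┄
┄░──┄╬┄╬
┄┄┄┄░╬┄┄
┄░╬─┄┄┄╬
╬┄▲╬─░┄┄
┄┄┄─█┄┄┄
┄╬──┄─··
·█──┄┄··
·█┄╬┄█··
·─┄█──··
·─╬┄█┄··

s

··············
······──░┄┄┄░·
······╬╬░┄█┄┄·
·····┄░──┄╬┄╬·
·····┄┄┄┄░╬┄┄·
·····┄░╬─┄┄┄╬·
·····╬┄┄╬─░┄┄·
·····┄┄▲─█┄┄┄·
·····┄╬──┄─···
·····╬█──┄┄···
······█┄╬┄█···
······─┄█──···
······─╬┄█┄···
··············

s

······──░┄┄┄░·
······╬╬░┄█┄┄·
·····┄░──┄╬┄╬·
·····┄┄┄┄░╬┄┄·
·····┄░╬─┄┄┄╬·
·····╬┄┄╬─░┄┄·
·····┄┄┄─█┄┄┄·
·····┄╬▲─┄─···
·····╬█──┄┄···
·····┄█┄╬┄█···
······─┄█──···
······─╬┄█┄···
··············
··············

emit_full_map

·──░┄┄┄░
·╬╬░┄█┄┄
┄░──┄╬┄╬
┄┄┄┄░╬┄┄
┄░╬─┄┄┄╬
╬┄┄╬─░┄┄
┄┄┄─█┄┄┄
┄╬▲─┄─··
╬█──┄┄··
┄█┄╬┄█··
·─┄█──··
·─╬┄█┄··


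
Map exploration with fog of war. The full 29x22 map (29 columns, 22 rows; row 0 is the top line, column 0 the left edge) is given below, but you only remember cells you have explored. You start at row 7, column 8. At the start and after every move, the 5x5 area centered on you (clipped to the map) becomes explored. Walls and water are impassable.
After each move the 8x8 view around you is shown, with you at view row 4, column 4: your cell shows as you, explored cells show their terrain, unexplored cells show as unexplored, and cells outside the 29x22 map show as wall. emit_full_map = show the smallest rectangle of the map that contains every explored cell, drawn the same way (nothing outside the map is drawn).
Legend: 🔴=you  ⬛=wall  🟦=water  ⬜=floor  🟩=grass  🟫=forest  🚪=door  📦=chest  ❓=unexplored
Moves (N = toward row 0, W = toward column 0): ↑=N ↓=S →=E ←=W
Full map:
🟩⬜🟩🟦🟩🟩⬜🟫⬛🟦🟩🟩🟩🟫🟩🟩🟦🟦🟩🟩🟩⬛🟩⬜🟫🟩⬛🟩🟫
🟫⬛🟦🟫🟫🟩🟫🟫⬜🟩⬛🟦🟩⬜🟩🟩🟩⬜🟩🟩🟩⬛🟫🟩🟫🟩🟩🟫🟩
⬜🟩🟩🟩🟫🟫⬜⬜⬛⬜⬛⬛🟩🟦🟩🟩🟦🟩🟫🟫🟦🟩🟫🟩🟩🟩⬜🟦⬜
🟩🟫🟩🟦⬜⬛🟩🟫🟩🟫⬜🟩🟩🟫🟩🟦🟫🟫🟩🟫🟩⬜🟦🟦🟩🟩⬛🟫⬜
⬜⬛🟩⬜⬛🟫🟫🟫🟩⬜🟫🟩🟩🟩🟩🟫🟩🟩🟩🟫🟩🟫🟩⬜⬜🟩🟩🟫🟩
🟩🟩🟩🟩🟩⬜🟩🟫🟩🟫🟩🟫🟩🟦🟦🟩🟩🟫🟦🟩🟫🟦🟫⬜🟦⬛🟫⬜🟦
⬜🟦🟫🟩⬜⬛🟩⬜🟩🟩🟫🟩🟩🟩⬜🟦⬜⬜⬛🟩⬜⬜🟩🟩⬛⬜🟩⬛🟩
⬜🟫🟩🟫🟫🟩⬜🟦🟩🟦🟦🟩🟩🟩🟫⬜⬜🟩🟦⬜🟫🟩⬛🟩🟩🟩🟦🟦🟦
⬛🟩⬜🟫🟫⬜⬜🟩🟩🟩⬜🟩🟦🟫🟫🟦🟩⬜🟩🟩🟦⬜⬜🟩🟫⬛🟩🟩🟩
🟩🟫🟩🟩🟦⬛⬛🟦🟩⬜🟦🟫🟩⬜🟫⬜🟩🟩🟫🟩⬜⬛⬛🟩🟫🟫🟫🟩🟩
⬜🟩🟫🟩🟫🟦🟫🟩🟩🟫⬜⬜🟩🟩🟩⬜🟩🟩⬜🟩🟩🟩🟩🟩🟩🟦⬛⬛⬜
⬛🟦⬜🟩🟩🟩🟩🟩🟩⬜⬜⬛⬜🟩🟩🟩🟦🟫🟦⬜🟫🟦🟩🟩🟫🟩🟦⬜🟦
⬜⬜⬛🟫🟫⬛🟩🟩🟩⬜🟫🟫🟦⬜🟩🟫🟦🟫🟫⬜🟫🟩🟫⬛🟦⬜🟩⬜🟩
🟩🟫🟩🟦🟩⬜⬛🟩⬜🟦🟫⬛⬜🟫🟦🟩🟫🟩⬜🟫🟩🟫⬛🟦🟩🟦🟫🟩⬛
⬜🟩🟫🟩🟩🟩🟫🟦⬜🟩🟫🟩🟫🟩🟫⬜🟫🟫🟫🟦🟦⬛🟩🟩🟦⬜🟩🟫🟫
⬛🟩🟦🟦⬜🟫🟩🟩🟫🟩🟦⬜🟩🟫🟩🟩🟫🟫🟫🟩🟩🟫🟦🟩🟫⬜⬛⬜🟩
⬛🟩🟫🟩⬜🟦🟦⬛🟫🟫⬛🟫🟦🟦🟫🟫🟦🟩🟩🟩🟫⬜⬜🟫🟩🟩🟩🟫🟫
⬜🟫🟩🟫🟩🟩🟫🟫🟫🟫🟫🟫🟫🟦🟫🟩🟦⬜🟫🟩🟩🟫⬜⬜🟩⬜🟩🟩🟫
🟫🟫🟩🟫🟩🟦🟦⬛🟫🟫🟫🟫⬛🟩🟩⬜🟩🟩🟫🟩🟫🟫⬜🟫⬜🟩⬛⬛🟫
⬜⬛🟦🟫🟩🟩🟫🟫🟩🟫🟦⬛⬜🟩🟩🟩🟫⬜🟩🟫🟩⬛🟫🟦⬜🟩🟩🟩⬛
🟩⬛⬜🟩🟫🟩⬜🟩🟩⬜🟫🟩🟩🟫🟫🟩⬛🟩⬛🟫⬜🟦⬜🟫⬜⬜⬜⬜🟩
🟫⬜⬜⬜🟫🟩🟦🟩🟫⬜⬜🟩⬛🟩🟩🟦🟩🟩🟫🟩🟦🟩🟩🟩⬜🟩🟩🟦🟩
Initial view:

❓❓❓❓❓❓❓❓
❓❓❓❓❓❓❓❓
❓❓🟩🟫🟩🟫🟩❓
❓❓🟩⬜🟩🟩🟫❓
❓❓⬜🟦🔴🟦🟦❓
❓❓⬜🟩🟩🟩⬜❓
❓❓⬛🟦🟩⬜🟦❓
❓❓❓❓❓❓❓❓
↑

❓❓❓❓❓❓❓❓
❓❓❓❓❓❓❓❓
❓❓🟫🟫🟩⬜🟫❓
❓❓🟩🟫🟩🟫🟩❓
❓❓🟩⬜🔴🟩🟫❓
❓❓⬜🟦🟩🟦🟦❓
❓❓⬜🟩🟩🟩⬜❓
❓❓⬛🟦🟩⬜🟦❓

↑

❓❓❓❓❓❓❓❓
❓❓❓❓❓❓❓❓
❓❓🟩🟫🟩🟫⬜❓
❓❓🟫🟫🟩⬜🟫❓
❓❓🟩🟫🔴🟫🟩❓
❓❓🟩⬜🟩🟩🟫❓
❓❓⬜🟦🟩🟦🟦❓
❓❓⬜🟩🟩🟩⬜❓

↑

❓❓❓❓❓❓❓❓
❓❓❓❓❓❓❓❓
❓❓⬜⬜⬛⬜⬛❓
❓❓🟩🟫🟩🟫⬜❓
❓❓🟫🟫🔴⬜🟫❓
❓❓🟩🟫🟩🟫🟩❓
❓❓🟩⬜🟩🟩🟫❓
❓❓⬜🟦🟩🟦🟦❓

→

❓❓❓❓❓❓❓❓
❓❓❓❓❓❓❓❓
❓⬜⬜⬛⬜⬛⬛❓
❓🟩🟫🟩🟫⬜🟩❓
❓🟫🟫🟩🔴🟫🟩❓
❓🟩🟫🟩🟫🟩🟫❓
❓🟩⬜🟩🟩🟫🟩❓
❓⬜🟦🟩🟦🟦❓❓

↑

⬛⬛⬛⬛⬛⬛⬛⬛
❓❓❓❓❓❓❓❓
❓❓🟫⬜🟩⬛🟦❓
❓⬜⬜⬛⬜⬛⬛❓
❓🟩🟫🟩🔴⬜🟩❓
❓🟫🟫🟩⬜🟫🟩❓
❓🟩🟫🟩🟫🟩🟫❓
❓🟩⬜🟩🟩🟫🟩❓

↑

⬛⬛⬛⬛⬛⬛⬛⬛
⬛⬛⬛⬛⬛⬛⬛⬛
❓❓🟫⬛🟦🟩🟩❓
❓❓🟫⬜🟩⬛🟦❓
❓⬜⬜⬛🔴⬛⬛❓
❓🟩🟫🟩🟫⬜🟩❓
❓🟫🟫🟩⬜🟫🟩❓
❓🟩🟫🟩🟫🟩🟫❓

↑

⬛⬛⬛⬛⬛⬛⬛⬛
⬛⬛⬛⬛⬛⬛⬛⬛
⬛⬛⬛⬛⬛⬛⬛⬛
❓❓🟫⬛🟦🟩🟩❓
❓❓🟫⬜🔴⬛🟦❓
❓⬜⬜⬛⬜⬛⬛❓
❓🟩🟫🟩🟫⬜🟩❓
❓🟫🟫🟩⬜🟫🟩❓

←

⬛⬛⬛⬛⬛⬛⬛⬛
⬛⬛⬛⬛⬛⬛⬛⬛
⬛⬛⬛⬛⬛⬛⬛⬛
❓❓⬜🟫⬛🟦🟩🟩
❓❓🟫🟫🔴🟩⬛🟦
❓❓⬜⬜⬛⬜⬛⬛
❓❓🟩🟫🟩🟫⬜🟩
❓❓🟫🟫🟩⬜🟫🟩

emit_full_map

⬜🟫⬛🟦🟩🟩
🟫🟫🔴🟩⬛🟦
⬜⬜⬛⬜⬛⬛
🟩🟫🟩🟫⬜🟩
🟫🟫🟩⬜🟫🟩
🟩🟫🟩🟫🟩🟫
🟩⬜🟩🟩🟫🟩
⬜🟦🟩🟦🟦❓
⬜🟩🟩🟩⬜❓
⬛🟦🟩⬜🟦❓

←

⬛⬛⬛⬛⬛⬛⬛⬛
⬛⬛⬛⬛⬛⬛⬛⬛
⬛⬛⬛⬛⬛⬛⬛⬛
❓❓🟩⬜🟫⬛🟦🟩
❓❓🟩🟫🔴⬜🟩⬛
❓❓🟫⬜⬜⬛⬜⬛
❓❓⬛🟩🟫🟩🟫⬜
❓❓❓🟫🟫🟩⬜🟫

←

⬛⬛⬛⬛⬛⬛⬛⬛
⬛⬛⬛⬛⬛⬛⬛⬛
⬛⬛⬛⬛⬛⬛⬛⬛
❓❓🟩🟩⬜🟫⬛🟦
❓❓🟫🟩🔴🟫⬜🟩
❓❓🟫🟫⬜⬜⬛⬜
❓❓⬜⬛🟩🟫🟩🟫
❓❓❓❓🟫🟫🟩⬜

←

⬛⬛⬛⬛⬛⬛⬛⬛
⬛⬛⬛⬛⬛⬛⬛⬛
⬛⬛⬛⬛⬛⬛⬛⬛
❓❓🟦🟩🟩⬜🟫⬛
❓❓🟫🟫🔴🟫🟫⬜
❓❓🟩🟫🟫⬜⬜⬛
❓❓🟦⬜⬛🟩🟫🟩
❓❓❓❓❓🟫🟫🟩

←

⬛⬛⬛⬛⬛⬛⬛⬛
⬛⬛⬛⬛⬛⬛⬛⬛
⬛⬛⬛⬛⬛⬛⬛⬛
❓❓🟩🟦🟩🟩⬜🟫
❓❓🟦🟫🔴🟩🟫🟫
❓❓🟩🟩🟫🟫⬜⬜
❓❓🟩🟦⬜⬛🟩🟫
❓❓❓❓❓❓🟫🟫

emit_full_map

🟩🟦🟩🟩⬜🟫⬛🟦🟩🟩
🟦🟫🔴🟩🟫🟫⬜🟩⬛🟦
🟩🟩🟫🟫⬜⬜⬛⬜⬛⬛
🟩🟦⬜⬛🟩🟫🟩🟫⬜🟩
❓❓❓❓🟫🟫🟩⬜🟫🟩
❓❓❓❓🟩🟫🟩🟫🟩🟫
❓❓❓❓🟩⬜🟩🟩🟫🟩
❓❓❓❓⬜🟦🟩🟦🟦❓
❓❓❓❓⬜🟩🟩🟩⬜❓
❓❓❓❓⬛🟦🟩⬜🟦❓

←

⬛⬛⬛⬛⬛⬛⬛⬛
⬛⬛⬛⬛⬛⬛⬛⬛
⬛⬛⬛⬛⬛⬛⬛⬛
⬛❓⬜🟩🟦🟩🟩⬜
⬛❓⬛🟦🔴🟫🟩🟫
⬛❓🟩🟩🟩🟫🟫⬜
⬛❓🟫🟩🟦⬜⬛🟩
⬛❓❓❓❓❓❓🟫

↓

⬛⬛⬛⬛⬛⬛⬛⬛
⬛⬛⬛⬛⬛⬛⬛⬛
⬛❓⬜🟩🟦🟩🟩⬜
⬛❓⬛🟦🟫🟫🟩🟫
⬛❓🟩🟩🔴🟫🟫⬜
⬛❓🟫🟩🟦⬜⬛🟩
⬛❓⬛🟩⬜⬛🟫🟫
⬛❓❓❓❓❓❓🟩

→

⬛⬛⬛⬛⬛⬛⬛⬛
⬛⬛⬛⬛⬛⬛⬛⬛
❓⬜🟩🟦🟩🟩⬜🟫
❓⬛🟦🟫🟫🟩🟫🟫
❓🟩🟩🟩🔴🟫⬜⬜
❓🟫🟩🟦⬜⬛🟩🟫
❓⬛🟩⬜⬛🟫🟫🟫
❓❓❓❓❓❓🟩🟫

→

⬛⬛⬛⬛⬛⬛⬛⬛
⬛⬛⬛⬛⬛⬛⬛⬛
⬜🟩🟦🟩🟩⬜🟫⬛
⬛🟦🟫🟫🟩🟫🟫⬜
🟩🟩🟩🟫🔴⬜⬜⬛
🟫🟩🟦⬜⬛🟩🟫🟩
⬛🟩⬜⬛🟫🟫🟫🟩
❓❓❓❓❓🟩🟫🟩

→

⬛⬛⬛⬛⬛⬛⬛⬛
⬛⬛⬛⬛⬛⬛⬛⬛
🟩🟦🟩🟩⬜🟫⬛🟦
🟦🟫🟫🟩🟫🟫⬜🟩
🟩🟩🟫🟫🔴⬜⬛⬜
🟩🟦⬜⬛🟩🟫🟩🟫
🟩⬜⬛🟫🟫🟫🟩⬜
❓❓❓❓🟩🟫🟩🟫

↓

⬛⬛⬛⬛⬛⬛⬛⬛
🟩🟦🟩🟩⬜🟫⬛🟦
🟦🟫🟫🟩🟫🟫⬜🟩
🟩🟩🟫🟫⬜⬜⬛⬜
🟩🟦⬜⬛🔴🟫🟩🟫
🟩⬜⬛🟫🟫🟫🟩⬜
❓❓🟩⬜🟩🟫🟩🟫
❓❓❓❓🟩⬜🟩🟩

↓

🟩🟦🟩🟩⬜🟫⬛🟦
🟦🟫🟫🟩🟫🟫⬜🟩
🟩🟩🟫🟫⬜⬜⬛⬜
🟩🟦⬜⬛🟩🟫🟩🟫
🟩⬜⬛🟫🔴🟫🟩⬜
❓❓🟩⬜🟩🟫🟩🟫
❓❓⬜⬛🟩⬜🟩🟩
❓❓❓❓⬜🟦🟩🟦

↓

🟦🟫🟫🟩🟫🟫⬜🟩
🟩🟩🟫🟫⬜⬜⬛⬜
🟩🟦⬜⬛🟩🟫🟩🟫
🟩⬜⬛🟫🟫🟫🟩⬜
❓❓🟩⬜🔴🟫🟩🟫
❓❓⬜⬛🟩⬜🟩🟩
❓❓🟫🟩⬜🟦🟩🟦
❓❓❓❓⬜🟩🟩🟩

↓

🟩🟩🟫🟫⬜⬜⬛⬜
🟩🟦⬜⬛🟩🟫🟩🟫
🟩⬜⬛🟫🟫🟫🟩⬜
❓❓🟩⬜🟩🟫🟩🟫
❓❓⬜⬛🔴⬜🟩🟩
❓❓🟫🟩⬜🟦🟩🟦
❓❓🟫⬜⬜🟩🟩🟩
❓❓❓❓⬛🟦🟩⬜

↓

🟩🟦⬜⬛🟩🟫🟩🟫
🟩⬜⬛🟫🟫🟫🟩⬜
❓❓🟩⬜🟩🟫🟩🟫
❓❓⬜⬛🟩⬜🟩🟩
❓❓🟫🟩🔴🟦🟩🟦
❓❓🟫⬜⬜🟩🟩🟩
❓❓🟦⬛⬛🟦🟩⬜
❓❓❓❓❓❓❓❓

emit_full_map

⬜🟩🟦🟩🟩⬜🟫⬛🟦🟩🟩
⬛🟦🟫🟫🟩🟫🟫⬜🟩⬛🟦
🟩🟩🟩🟫🟫⬜⬜⬛⬜⬛⬛
🟫🟩🟦⬜⬛🟩🟫🟩🟫⬜🟩
⬛🟩⬜⬛🟫🟫🟫🟩⬜🟫🟩
❓❓❓🟩⬜🟩🟫🟩🟫🟩🟫
❓❓❓⬜⬛🟩⬜🟩🟩🟫🟩
❓❓❓🟫🟩🔴🟦🟩🟦🟦❓
❓❓❓🟫⬜⬜🟩🟩🟩⬜❓
❓❓❓🟦⬛⬛🟦🟩⬜🟦❓

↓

🟩⬜⬛🟫🟫🟫🟩⬜
❓❓🟩⬜🟩🟫🟩🟫
❓❓⬜⬛🟩⬜🟩🟩
❓❓🟫🟩⬜🟦🟩🟦
❓❓🟫⬜🔴🟩🟩🟩
❓❓🟦⬛⬛🟦🟩⬜
❓❓🟫🟦🟫🟩🟩❓
❓❓❓❓❓❓❓❓

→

⬜⬛🟫🟫🟫🟩⬜🟫
❓🟩⬜🟩🟫🟩🟫🟩
❓⬜⬛🟩⬜🟩🟩🟫
❓🟫🟩⬜🟦🟩🟦🟦
❓🟫⬜⬜🔴🟩🟩⬜
❓🟦⬛⬛🟦🟩⬜🟦
❓🟫🟦🟫🟩🟩🟫❓
❓❓❓❓❓❓❓❓

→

⬛🟫🟫🟫🟩⬜🟫🟩
🟩⬜🟩🟫🟩🟫🟩🟫
⬜⬛🟩⬜🟩🟩🟫🟩
🟫🟩⬜🟦🟩🟦🟦❓
🟫⬜⬜🟩🔴🟩⬜❓
🟦⬛⬛🟦🟩⬜🟦❓
🟫🟦🟫🟩🟩🟫⬜❓
❓❓❓❓❓❓❓❓

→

🟫🟫🟫🟩⬜🟫🟩❓
⬜🟩🟫🟩🟫🟩🟫❓
⬛🟩⬜🟩🟩🟫🟩❓
🟩⬜🟦🟩🟦🟦🟩❓
⬜⬜🟩🟩🔴⬜🟩❓
⬛⬛🟦🟩⬜🟦🟫❓
🟦🟫🟩🟩🟫⬜⬜❓
❓❓❓❓❓❓❓❓

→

🟫🟫🟩⬜🟫🟩❓❓
🟩🟫🟩🟫🟩🟫❓❓
🟩⬜🟩🟩🟫🟩🟩❓
⬜🟦🟩🟦🟦🟩🟩❓
⬜🟩🟩🟩🔴🟩🟦❓
⬛🟦🟩⬜🟦🟫🟩❓
🟫🟩🟩🟫⬜⬜🟩❓
❓❓❓❓❓❓❓❓

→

🟫🟩⬜🟫🟩❓❓❓
🟫🟩🟫🟩🟫❓❓❓
⬜🟩🟩🟫🟩🟩🟩❓
🟦🟩🟦🟦🟩🟩🟩❓
🟩🟩🟩⬜🔴🟦🟫❓
🟦🟩⬜🟦🟫🟩⬜❓
🟩🟩🟫⬜⬜🟩🟩❓
❓❓❓❓❓❓❓❓

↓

🟫🟩🟫🟩🟫❓❓❓
⬜🟩🟩🟫🟩🟩🟩❓
🟦🟩🟦🟦🟩🟩🟩❓
🟩🟩🟩⬜🟩🟦🟫❓
🟦🟩⬜🟦🔴🟩⬜❓
🟩🟩🟫⬜⬜🟩🟩❓
❓❓⬜⬜⬛⬜🟩❓
❓❓❓❓❓❓❓❓

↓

⬜🟩🟩🟫🟩🟩🟩❓
🟦🟩🟦🟦🟩🟩🟩❓
🟩🟩🟩⬜🟩🟦🟫❓
🟦🟩⬜🟦🟫🟩⬜❓
🟩🟩🟫⬜🔴🟩🟩❓
❓❓⬜⬜⬛⬜🟩❓
❓❓⬜🟫🟫🟦⬜❓
❓❓❓❓❓❓❓❓

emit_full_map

⬜🟩🟦🟩🟩⬜🟫⬛🟦🟩🟩❓❓
⬛🟦🟫🟫🟩🟫🟫⬜🟩⬛🟦❓❓
🟩🟩🟩🟫🟫⬜⬜⬛⬜⬛⬛❓❓
🟫🟩🟦⬜⬛🟩🟫🟩🟫⬜🟩❓❓
⬛🟩⬜⬛🟫🟫🟫🟩⬜🟫🟩❓❓
❓❓❓🟩⬜🟩🟫🟩🟫🟩🟫❓❓
❓❓❓⬜⬛🟩⬜🟩🟩🟫🟩🟩🟩
❓❓❓🟫🟩⬜🟦🟩🟦🟦🟩🟩🟩
❓❓❓🟫⬜⬜🟩🟩🟩⬜🟩🟦🟫
❓❓❓🟦⬛⬛🟦🟩⬜🟦🟫🟩⬜
❓❓❓🟫🟦🟫🟩🟩🟫⬜🔴🟩🟩
❓❓❓❓❓❓❓❓⬜⬜⬛⬜🟩
❓❓❓❓❓❓❓❓⬜🟫🟫🟦⬜

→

🟩🟩🟫🟩🟩🟩❓❓
🟩🟦🟦🟩🟩🟩❓❓
🟩🟩⬜🟩🟦🟫🟫❓
🟩⬜🟦🟫🟩⬜🟫❓
🟩🟫⬜⬜🔴🟩🟩❓
❓⬜⬜⬛⬜🟩🟩❓
❓⬜🟫🟫🟦⬜🟩❓
❓❓❓❓❓❓❓❓

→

🟩🟫🟩🟩🟩❓❓❓
🟦🟦🟩🟩🟩❓❓❓
🟩⬜🟩🟦🟫🟫🟦❓
⬜🟦🟫🟩⬜🟫⬜❓
🟫⬜⬜🟩🔴🟩⬜❓
⬜⬜⬛⬜🟩🟩🟩❓
⬜🟫🟫🟦⬜🟩🟫❓
❓❓❓❓❓❓❓❓

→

🟫🟩🟩🟩❓❓❓❓
🟦🟩🟩🟩❓❓❓❓
⬜🟩🟦🟫🟫🟦🟩❓
🟦🟫🟩⬜🟫⬜🟩❓
⬜⬜🟩🟩🔴⬜🟩❓
⬜⬛⬜🟩🟩🟩🟦❓
🟫🟫🟦⬜🟩🟫🟦❓
❓❓❓❓❓❓❓❓

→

🟩🟩🟩❓❓❓❓❓
🟩🟩🟩❓❓❓❓❓
🟩🟦🟫🟫🟦🟩⬜❓
🟫🟩⬜🟫⬜🟩🟩❓
⬜🟩🟩🟩🔴🟩🟩❓
⬛⬜🟩🟩🟩🟦🟫❓
🟫🟦⬜🟩🟫🟦🟫❓
❓❓❓❓❓❓❓❓

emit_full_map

⬜🟩🟦🟩🟩⬜🟫⬛🟦🟩🟩❓❓❓❓❓❓
⬛🟦🟫🟫🟩🟫🟫⬜🟩⬛🟦❓❓❓❓❓❓
🟩🟩🟩🟫🟫⬜⬜⬛⬜⬛⬛❓❓❓❓❓❓
🟫🟩🟦⬜⬛🟩🟫🟩🟫⬜🟩❓❓❓❓❓❓
⬛🟩⬜⬛🟫🟫🟫🟩⬜🟫🟩❓❓❓❓❓❓
❓❓❓🟩⬜🟩🟫🟩🟫🟩🟫❓❓❓❓❓❓
❓❓❓⬜⬛🟩⬜🟩🟩🟫🟩🟩🟩❓❓❓❓
❓❓❓🟫🟩⬜🟦🟩🟦🟦🟩🟩🟩❓❓❓❓
❓❓❓🟫⬜⬜🟩🟩🟩⬜🟩🟦🟫🟫🟦🟩⬜
❓❓❓🟦⬛⬛🟦🟩⬜🟦🟫🟩⬜🟫⬜🟩🟩
❓❓❓🟫🟦🟫🟩🟩🟫⬜⬜🟩🟩🟩🔴🟩🟩
❓❓❓❓❓❓❓❓⬜⬜⬛⬜🟩🟩🟩🟦🟫
❓❓❓❓❓❓❓❓⬜🟫🟫🟦⬜🟩🟫🟦🟫
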